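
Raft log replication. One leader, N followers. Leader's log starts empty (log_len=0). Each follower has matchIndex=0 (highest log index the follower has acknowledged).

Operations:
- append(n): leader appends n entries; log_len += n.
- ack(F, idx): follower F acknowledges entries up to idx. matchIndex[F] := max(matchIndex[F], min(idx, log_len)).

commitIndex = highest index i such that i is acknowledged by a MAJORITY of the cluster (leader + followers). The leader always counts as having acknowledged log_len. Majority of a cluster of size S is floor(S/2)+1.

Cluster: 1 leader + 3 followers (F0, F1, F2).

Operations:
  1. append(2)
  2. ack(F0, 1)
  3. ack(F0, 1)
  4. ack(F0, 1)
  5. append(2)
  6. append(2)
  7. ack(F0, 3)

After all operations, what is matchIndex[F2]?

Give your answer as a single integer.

Op 1: append 2 -> log_len=2
Op 2: F0 acks idx 1 -> match: F0=1 F1=0 F2=0; commitIndex=0
Op 3: F0 acks idx 1 -> match: F0=1 F1=0 F2=0; commitIndex=0
Op 4: F0 acks idx 1 -> match: F0=1 F1=0 F2=0; commitIndex=0
Op 5: append 2 -> log_len=4
Op 6: append 2 -> log_len=6
Op 7: F0 acks idx 3 -> match: F0=3 F1=0 F2=0; commitIndex=0

Answer: 0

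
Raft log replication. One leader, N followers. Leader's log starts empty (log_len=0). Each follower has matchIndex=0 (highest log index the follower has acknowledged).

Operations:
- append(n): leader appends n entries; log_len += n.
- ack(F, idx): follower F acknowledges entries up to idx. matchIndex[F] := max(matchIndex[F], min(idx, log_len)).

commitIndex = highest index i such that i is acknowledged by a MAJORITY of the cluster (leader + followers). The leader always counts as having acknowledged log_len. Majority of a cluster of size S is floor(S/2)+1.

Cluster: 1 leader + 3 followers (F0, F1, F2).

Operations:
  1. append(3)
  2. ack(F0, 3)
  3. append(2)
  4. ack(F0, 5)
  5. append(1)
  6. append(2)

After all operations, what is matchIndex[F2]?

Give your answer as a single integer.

Answer: 0

Derivation:
Op 1: append 3 -> log_len=3
Op 2: F0 acks idx 3 -> match: F0=3 F1=0 F2=0; commitIndex=0
Op 3: append 2 -> log_len=5
Op 4: F0 acks idx 5 -> match: F0=5 F1=0 F2=0; commitIndex=0
Op 5: append 1 -> log_len=6
Op 6: append 2 -> log_len=8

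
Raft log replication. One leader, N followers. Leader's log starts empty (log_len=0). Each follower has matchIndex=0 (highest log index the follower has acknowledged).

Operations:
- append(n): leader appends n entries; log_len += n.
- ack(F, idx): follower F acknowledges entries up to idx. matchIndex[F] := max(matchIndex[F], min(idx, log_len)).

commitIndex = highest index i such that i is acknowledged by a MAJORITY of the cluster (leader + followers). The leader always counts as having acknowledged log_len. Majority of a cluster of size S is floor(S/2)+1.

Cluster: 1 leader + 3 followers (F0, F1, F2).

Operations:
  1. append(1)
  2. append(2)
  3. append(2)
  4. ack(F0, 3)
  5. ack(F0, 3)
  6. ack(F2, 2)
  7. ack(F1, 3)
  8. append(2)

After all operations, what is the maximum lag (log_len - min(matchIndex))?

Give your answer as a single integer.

Op 1: append 1 -> log_len=1
Op 2: append 2 -> log_len=3
Op 3: append 2 -> log_len=5
Op 4: F0 acks idx 3 -> match: F0=3 F1=0 F2=0; commitIndex=0
Op 5: F0 acks idx 3 -> match: F0=3 F1=0 F2=0; commitIndex=0
Op 6: F2 acks idx 2 -> match: F0=3 F1=0 F2=2; commitIndex=2
Op 7: F1 acks idx 3 -> match: F0=3 F1=3 F2=2; commitIndex=3
Op 8: append 2 -> log_len=7

Answer: 5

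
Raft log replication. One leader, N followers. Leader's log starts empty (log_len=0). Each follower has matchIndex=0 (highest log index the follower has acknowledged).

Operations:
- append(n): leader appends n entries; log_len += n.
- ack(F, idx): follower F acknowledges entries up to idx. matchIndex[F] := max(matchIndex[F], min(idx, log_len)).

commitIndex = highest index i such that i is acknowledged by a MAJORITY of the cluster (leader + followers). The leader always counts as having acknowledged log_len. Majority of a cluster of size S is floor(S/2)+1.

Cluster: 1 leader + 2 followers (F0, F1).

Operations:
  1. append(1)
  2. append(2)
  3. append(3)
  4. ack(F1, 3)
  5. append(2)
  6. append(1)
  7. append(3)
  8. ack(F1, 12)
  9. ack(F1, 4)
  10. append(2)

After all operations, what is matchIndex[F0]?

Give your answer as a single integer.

Answer: 0

Derivation:
Op 1: append 1 -> log_len=1
Op 2: append 2 -> log_len=3
Op 3: append 3 -> log_len=6
Op 4: F1 acks idx 3 -> match: F0=0 F1=3; commitIndex=3
Op 5: append 2 -> log_len=8
Op 6: append 1 -> log_len=9
Op 7: append 3 -> log_len=12
Op 8: F1 acks idx 12 -> match: F0=0 F1=12; commitIndex=12
Op 9: F1 acks idx 4 -> match: F0=0 F1=12; commitIndex=12
Op 10: append 2 -> log_len=14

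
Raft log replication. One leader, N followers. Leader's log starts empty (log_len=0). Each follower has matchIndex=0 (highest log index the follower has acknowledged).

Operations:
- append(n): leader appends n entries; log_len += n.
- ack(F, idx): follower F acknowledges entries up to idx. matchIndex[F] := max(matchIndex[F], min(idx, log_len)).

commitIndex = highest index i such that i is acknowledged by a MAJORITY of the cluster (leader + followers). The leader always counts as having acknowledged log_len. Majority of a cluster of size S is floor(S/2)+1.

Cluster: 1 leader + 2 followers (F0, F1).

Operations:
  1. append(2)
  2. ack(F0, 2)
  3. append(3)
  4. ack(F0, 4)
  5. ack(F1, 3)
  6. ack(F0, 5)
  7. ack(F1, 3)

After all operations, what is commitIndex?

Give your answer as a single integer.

Op 1: append 2 -> log_len=2
Op 2: F0 acks idx 2 -> match: F0=2 F1=0; commitIndex=2
Op 3: append 3 -> log_len=5
Op 4: F0 acks idx 4 -> match: F0=4 F1=0; commitIndex=4
Op 5: F1 acks idx 3 -> match: F0=4 F1=3; commitIndex=4
Op 6: F0 acks idx 5 -> match: F0=5 F1=3; commitIndex=5
Op 7: F1 acks idx 3 -> match: F0=5 F1=3; commitIndex=5

Answer: 5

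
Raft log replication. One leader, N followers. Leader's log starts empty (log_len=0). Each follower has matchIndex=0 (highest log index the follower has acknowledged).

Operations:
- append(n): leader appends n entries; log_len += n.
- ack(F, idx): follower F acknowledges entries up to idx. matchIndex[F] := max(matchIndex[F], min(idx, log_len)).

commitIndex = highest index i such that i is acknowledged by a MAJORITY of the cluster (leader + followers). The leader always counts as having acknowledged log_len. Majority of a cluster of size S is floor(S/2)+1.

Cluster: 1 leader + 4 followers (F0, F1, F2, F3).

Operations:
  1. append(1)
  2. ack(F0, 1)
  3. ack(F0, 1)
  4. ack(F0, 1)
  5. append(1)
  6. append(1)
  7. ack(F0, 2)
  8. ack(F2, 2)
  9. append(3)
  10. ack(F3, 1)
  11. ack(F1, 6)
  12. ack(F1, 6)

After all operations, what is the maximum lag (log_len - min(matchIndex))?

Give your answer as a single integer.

Op 1: append 1 -> log_len=1
Op 2: F0 acks idx 1 -> match: F0=1 F1=0 F2=0 F3=0; commitIndex=0
Op 3: F0 acks idx 1 -> match: F0=1 F1=0 F2=0 F3=0; commitIndex=0
Op 4: F0 acks idx 1 -> match: F0=1 F1=0 F2=0 F3=0; commitIndex=0
Op 5: append 1 -> log_len=2
Op 6: append 1 -> log_len=3
Op 7: F0 acks idx 2 -> match: F0=2 F1=0 F2=0 F3=0; commitIndex=0
Op 8: F2 acks idx 2 -> match: F0=2 F1=0 F2=2 F3=0; commitIndex=2
Op 9: append 3 -> log_len=6
Op 10: F3 acks idx 1 -> match: F0=2 F1=0 F2=2 F3=1; commitIndex=2
Op 11: F1 acks idx 6 -> match: F0=2 F1=6 F2=2 F3=1; commitIndex=2
Op 12: F1 acks idx 6 -> match: F0=2 F1=6 F2=2 F3=1; commitIndex=2

Answer: 5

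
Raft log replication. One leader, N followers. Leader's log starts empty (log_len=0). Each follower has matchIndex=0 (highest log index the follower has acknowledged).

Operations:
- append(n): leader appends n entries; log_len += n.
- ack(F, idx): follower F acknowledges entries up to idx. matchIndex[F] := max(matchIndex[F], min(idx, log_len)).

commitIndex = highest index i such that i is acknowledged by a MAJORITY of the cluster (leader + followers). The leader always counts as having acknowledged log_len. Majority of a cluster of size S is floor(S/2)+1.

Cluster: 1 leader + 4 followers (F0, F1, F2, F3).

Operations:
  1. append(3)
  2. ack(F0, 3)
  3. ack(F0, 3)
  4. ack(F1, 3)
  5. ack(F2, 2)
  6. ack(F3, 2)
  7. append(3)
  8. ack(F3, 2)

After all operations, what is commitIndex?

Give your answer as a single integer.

Op 1: append 3 -> log_len=3
Op 2: F0 acks idx 3 -> match: F0=3 F1=0 F2=0 F3=0; commitIndex=0
Op 3: F0 acks idx 3 -> match: F0=3 F1=0 F2=0 F3=0; commitIndex=0
Op 4: F1 acks idx 3 -> match: F0=3 F1=3 F2=0 F3=0; commitIndex=3
Op 5: F2 acks idx 2 -> match: F0=3 F1=3 F2=2 F3=0; commitIndex=3
Op 6: F3 acks idx 2 -> match: F0=3 F1=3 F2=2 F3=2; commitIndex=3
Op 7: append 3 -> log_len=6
Op 8: F3 acks idx 2 -> match: F0=3 F1=3 F2=2 F3=2; commitIndex=3

Answer: 3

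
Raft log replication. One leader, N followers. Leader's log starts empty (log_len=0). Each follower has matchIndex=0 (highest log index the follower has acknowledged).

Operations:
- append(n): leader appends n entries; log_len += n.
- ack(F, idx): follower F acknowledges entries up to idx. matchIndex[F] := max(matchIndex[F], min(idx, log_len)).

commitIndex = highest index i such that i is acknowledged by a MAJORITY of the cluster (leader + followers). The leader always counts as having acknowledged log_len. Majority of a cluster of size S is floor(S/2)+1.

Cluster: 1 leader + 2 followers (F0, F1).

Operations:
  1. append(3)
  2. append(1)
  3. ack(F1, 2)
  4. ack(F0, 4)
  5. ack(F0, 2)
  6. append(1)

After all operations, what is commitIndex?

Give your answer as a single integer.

Op 1: append 3 -> log_len=3
Op 2: append 1 -> log_len=4
Op 3: F1 acks idx 2 -> match: F0=0 F1=2; commitIndex=2
Op 4: F0 acks idx 4 -> match: F0=4 F1=2; commitIndex=4
Op 5: F0 acks idx 2 -> match: F0=4 F1=2; commitIndex=4
Op 6: append 1 -> log_len=5

Answer: 4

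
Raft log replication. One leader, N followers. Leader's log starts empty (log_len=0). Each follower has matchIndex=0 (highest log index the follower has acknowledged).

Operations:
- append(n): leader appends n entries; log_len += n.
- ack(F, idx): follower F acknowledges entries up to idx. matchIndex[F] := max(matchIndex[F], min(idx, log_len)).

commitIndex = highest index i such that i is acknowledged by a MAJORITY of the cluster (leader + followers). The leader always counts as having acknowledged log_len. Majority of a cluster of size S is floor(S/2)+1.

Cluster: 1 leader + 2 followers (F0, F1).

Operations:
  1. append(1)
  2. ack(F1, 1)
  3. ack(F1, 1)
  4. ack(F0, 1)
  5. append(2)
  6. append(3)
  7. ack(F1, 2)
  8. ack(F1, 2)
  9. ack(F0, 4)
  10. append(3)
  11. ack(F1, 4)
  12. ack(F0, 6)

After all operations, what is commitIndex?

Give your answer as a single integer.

Op 1: append 1 -> log_len=1
Op 2: F1 acks idx 1 -> match: F0=0 F1=1; commitIndex=1
Op 3: F1 acks idx 1 -> match: F0=0 F1=1; commitIndex=1
Op 4: F0 acks idx 1 -> match: F0=1 F1=1; commitIndex=1
Op 5: append 2 -> log_len=3
Op 6: append 3 -> log_len=6
Op 7: F1 acks idx 2 -> match: F0=1 F1=2; commitIndex=2
Op 8: F1 acks idx 2 -> match: F0=1 F1=2; commitIndex=2
Op 9: F0 acks idx 4 -> match: F0=4 F1=2; commitIndex=4
Op 10: append 3 -> log_len=9
Op 11: F1 acks idx 4 -> match: F0=4 F1=4; commitIndex=4
Op 12: F0 acks idx 6 -> match: F0=6 F1=4; commitIndex=6

Answer: 6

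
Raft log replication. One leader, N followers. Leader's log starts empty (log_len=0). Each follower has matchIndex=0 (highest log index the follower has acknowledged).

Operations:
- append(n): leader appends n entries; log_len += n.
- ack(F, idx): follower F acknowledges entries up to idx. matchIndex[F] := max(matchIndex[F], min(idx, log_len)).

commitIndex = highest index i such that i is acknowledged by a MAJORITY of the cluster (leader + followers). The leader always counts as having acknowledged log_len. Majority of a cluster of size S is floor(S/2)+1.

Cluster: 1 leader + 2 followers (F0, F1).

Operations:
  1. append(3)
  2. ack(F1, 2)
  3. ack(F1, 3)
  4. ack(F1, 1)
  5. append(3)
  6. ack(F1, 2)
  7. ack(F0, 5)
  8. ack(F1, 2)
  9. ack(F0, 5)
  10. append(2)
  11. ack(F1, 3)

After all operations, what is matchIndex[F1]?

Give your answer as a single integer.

Op 1: append 3 -> log_len=3
Op 2: F1 acks idx 2 -> match: F0=0 F1=2; commitIndex=2
Op 3: F1 acks idx 3 -> match: F0=0 F1=3; commitIndex=3
Op 4: F1 acks idx 1 -> match: F0=0 F1=3; commitIndex=3
Op 5: append 3 -> log_len=6
Op 6: F1 acks idx 2 -> match: F0=0 F1=3; commitIndex=3
Op 7: F0 acks idx 5 -> match: F0=5 F1=3; commitIndex=5
Op 8: F1 acks idx 2 -> match: F0=5 F1=3; commitIndex=5
Op 9: F0 acks idx 5 -> match: F0=5 F1=3; commitIndex=5
Op 10: append 2 -> log_len=8
Op 11: F1 acks idx 3 -> match: F0=5 F1=3; commitIndex=5

Answer: 3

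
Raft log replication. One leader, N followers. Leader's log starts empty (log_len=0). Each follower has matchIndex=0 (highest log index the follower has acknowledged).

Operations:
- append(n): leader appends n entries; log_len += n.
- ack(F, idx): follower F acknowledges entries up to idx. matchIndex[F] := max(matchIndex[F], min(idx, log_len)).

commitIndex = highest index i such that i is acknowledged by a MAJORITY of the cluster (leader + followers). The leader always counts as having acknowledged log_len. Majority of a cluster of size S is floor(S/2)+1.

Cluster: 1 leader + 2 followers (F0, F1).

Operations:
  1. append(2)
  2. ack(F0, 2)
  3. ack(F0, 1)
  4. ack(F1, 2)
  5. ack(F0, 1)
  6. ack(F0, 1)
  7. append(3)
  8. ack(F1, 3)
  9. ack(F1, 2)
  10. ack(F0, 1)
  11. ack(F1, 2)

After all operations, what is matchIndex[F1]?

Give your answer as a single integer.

Op 1: append 2 -> log_len=2
Op 2: F0 acks idx 2 -> match: F0=2 F1=0; commitIndex=2
Op 3: F0 acks idx 1 -> match: F0=2 F1=0; commitIndex=2
Op 4: F1 acks idx 2 -> match: F0=2 F1=2; commitIndex=2
Op 5: F0 acks idx 1 -> match: F0=2 F1=2; commitIndex=2
Op 6: F0 acks idx 1 -> match: F0=2 F1=2; commitIndex=2
Op 7: append 3 -> log_len=5
Op 8: F1 acks idx 3 -> match: F0=2 F1=3; commitIndex=3
Op 9: F1 acks idx 2 -> match: F0=2 F1=3; commitIndex=3
Op 10: F0 acks idx 1 -> match: F0=2 F1=3; commitIndex=3
Op 11: F1 acks idx 2 -> match: F0=2 F1=3; commitIndex=3

Answer: 3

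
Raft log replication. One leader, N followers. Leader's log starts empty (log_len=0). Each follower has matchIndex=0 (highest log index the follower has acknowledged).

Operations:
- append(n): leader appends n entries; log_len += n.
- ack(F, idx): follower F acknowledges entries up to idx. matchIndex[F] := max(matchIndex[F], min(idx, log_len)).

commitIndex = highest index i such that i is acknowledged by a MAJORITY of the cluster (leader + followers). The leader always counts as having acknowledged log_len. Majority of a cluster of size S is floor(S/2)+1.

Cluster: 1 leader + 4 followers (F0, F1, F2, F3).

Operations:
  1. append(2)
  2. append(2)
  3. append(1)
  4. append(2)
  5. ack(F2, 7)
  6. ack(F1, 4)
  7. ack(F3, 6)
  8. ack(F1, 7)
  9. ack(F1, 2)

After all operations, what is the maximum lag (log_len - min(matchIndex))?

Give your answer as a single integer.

Answer: 7

Derivation:
Op 1: append 2 -> log_len=2
Op 2: append 2 -> log_len=4
Op 3: append 1 -> log_len=5
Op 4: append 2 -> log_len=7
Op 5: F2 acks idx 7 -> match: F0=0 F1=0 F2=7 F3=0; commitIndex=0
Op 6: F1 acks idx 4 -> match: F0=0 F1=4 F2=7 F3=0; commitIndex=4
Op 7: F3 acks idx 6 -> match: F0=0 F1=4 F2=7 F3=6; commitIndex=6
Op 8: F1 acks idx 7 -> match: F0=0 F1=7 F2=7 F3=6; commitIndex=7
Op 9: F1 acks idx 2 -> match: F0=0 F1=7 F2=7 F3=6; commitIndex=7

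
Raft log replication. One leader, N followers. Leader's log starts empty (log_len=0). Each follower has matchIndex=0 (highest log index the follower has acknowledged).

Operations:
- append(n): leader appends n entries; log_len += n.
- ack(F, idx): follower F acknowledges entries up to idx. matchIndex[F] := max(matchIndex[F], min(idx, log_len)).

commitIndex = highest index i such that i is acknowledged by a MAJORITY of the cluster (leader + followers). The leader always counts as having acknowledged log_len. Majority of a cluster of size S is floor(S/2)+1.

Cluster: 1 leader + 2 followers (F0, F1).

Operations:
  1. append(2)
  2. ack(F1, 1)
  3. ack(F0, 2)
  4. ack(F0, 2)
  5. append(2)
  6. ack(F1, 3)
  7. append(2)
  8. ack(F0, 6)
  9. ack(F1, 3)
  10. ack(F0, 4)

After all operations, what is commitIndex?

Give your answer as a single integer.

Op 1: append 2 -> log_len=2
Op 2: F1 acks idx 1 -> match: F0=0 F1=1; commitIndex=1
Op 3: F0 acks idx 2 -> match: F0=2 F1=1; commitIndex=2
Op 4: F0 acks idx 2 -> match: F0=2 F1=1; commitIndex=2
Op 5: append 2 -> log_len=4
Op 6: F1 acks idx 3 -> match: F0=2 F1=3; commitIndex=3
Op 7: append 2 -> log_len=6
Op 8: F0 acks idx 6 -> match: F0=6 F1=3; commitIndex=6
Op 9: F1 acks idx 3 -> match: F0=6 F1=3; commitIndex=6
Op 10: F0 acks idx 4 -> match: F0=6 F1=3; commitIndex=6

Answer: 6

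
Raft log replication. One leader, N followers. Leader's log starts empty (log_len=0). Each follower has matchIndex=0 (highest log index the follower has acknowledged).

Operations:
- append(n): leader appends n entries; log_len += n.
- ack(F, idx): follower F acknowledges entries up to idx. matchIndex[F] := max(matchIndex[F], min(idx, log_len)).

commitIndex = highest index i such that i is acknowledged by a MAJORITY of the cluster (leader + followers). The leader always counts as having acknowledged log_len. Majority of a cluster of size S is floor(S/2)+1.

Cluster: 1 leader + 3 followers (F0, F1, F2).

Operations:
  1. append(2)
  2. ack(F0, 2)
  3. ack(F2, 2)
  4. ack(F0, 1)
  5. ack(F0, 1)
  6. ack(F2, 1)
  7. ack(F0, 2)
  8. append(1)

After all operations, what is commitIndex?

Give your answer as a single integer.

Answer: 2

Derivation:
Op 1: append 2 -> log_len=2
Op 2: F0 acks idx 2 -> match: F0=2 F1=0 F2=0; commitIndex=0
Op 3: F2 acks idx 2 -> match: F0=2 F1=0 F2=2; commitIndex=2
Op 4: F0 acks idx 1 -> match: F0=2 F1=0 F2=2; commitIndex=2
Op 5: F0 acks idx 1 -> match: F0=2 F1=0 F2=2; commitIndex=2
Op 6: F2 acks idx 1 -> match: F0=2 F1=0 F2=2; commitIndex=2
Op 7: F0 acks idx 2 -> match: F0=2 F1=0 F2=2; commitIndex=2
Op 8: append 1 -> log_len=3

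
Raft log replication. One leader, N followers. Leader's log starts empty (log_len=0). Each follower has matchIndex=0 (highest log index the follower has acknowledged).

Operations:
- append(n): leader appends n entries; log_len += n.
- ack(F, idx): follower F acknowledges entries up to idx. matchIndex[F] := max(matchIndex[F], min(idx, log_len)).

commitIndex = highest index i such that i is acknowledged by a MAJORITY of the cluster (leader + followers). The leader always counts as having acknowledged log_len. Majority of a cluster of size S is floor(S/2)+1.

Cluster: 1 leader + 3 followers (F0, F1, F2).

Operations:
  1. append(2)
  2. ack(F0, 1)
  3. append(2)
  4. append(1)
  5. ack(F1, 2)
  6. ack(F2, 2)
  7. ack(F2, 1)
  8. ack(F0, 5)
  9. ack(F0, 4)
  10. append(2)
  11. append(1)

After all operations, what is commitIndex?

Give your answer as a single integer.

Op 1: append 2 -> log_len=2
Op 2: F0 acks idx 1 -> match: F0=1 F1=0 F2=0; commitIndex=0
Op 3: append 2 -> log_len=4
Op 4: append 1 -> log_len=5
Op 5: F1 acks idx 2 -> match: F0=1 F1=2 F2=0; commitIndex=1
Op 6: F2 acks idx 2 -> match: F0=1 F1=2 F2=2; commitIndex=2
Op 7: F2 acks idx 1 -> match: F0=1 F1=2 F2=2; commitIndex=2
Op 8: F0 acks idx 5 -> match: F0=5 F1=2 F2=2; commitIndex=2
Op 9: F0 acks idx 4 -> match: F0=5 F1=2 F2=2; commitIndex=2
Op 10: append 2 -> log_len=7
Op 11: append 1 -> log_len=8

Answer: 2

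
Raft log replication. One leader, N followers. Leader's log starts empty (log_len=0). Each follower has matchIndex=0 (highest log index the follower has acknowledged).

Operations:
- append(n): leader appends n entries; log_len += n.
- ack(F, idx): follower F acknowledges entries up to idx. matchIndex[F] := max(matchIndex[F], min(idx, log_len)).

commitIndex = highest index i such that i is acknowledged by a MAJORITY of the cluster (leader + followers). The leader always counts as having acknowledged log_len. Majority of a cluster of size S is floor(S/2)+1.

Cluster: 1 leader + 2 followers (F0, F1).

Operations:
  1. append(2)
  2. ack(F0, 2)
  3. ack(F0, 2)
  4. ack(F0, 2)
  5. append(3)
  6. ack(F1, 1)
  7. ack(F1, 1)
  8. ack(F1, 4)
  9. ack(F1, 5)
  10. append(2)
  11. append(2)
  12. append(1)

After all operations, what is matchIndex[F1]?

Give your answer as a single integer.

Answer: 5

Derivation:
Op 1: append 2 -> log_len=2
Op 2: F0 acks idx 2 -> match: F0=2 F1=0; commitIndex=2
Op 3: F0 acks idx 2 -> match: F0=2 F1=0; commitIndex=2
Op 4: F0 acks idx 2 -> match: F0=2 F1=0; commitIndex=2
Op 5: append 3 -> log_len=5
Op 6: F1 acks idx 1 -> match: F0=2 F1=1; commitIndex=2
Op 7: F1 acks idx 1 -> match: F0=2 F1=1; commitIndex=2
Op 8: F1 acks idx 4 -> match: F0=2 F1=4; commitIndex=4
Op 9: F1 acks idx 5 -> match: F0=2 F1=5; commitIndex=5
Op 10: append 2 -> log_len=7
Op 11: append 2 -> log_len=9
Op 12: append 1 -> log_len=10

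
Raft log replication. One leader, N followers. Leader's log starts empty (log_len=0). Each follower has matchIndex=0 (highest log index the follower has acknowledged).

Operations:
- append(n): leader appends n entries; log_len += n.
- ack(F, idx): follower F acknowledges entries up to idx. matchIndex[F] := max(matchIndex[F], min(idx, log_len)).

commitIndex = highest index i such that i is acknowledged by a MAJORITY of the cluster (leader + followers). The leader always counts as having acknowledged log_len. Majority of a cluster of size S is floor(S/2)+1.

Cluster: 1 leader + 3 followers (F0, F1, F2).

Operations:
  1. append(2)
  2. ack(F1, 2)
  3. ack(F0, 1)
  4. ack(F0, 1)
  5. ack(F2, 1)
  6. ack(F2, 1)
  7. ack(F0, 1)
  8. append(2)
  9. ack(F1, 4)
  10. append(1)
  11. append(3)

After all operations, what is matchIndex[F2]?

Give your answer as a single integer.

Answer: 1

Derivation:
Op 1: append 2 -> log_len=2
Op 2: F1 acks idx 2 -> match: F0=0 F1=2 F2=0; commitIndex=0
Op 3: F0 acks idx 1 -> match: F0=1 F1=2 F2=0; commitIndex=1
Op 4: F0 acks idx 1 -> match: F0=1 F1=2 F2=0; commitIndex=1
Op 5: F2 acks idx 1 -> match: F0=1 F1=2 F2=1; commitIndex=1
Op 6: F2 acks idx 1 -> match: F0=1 F1=2 F2=1; commitIndex=1
Op 7: F0 acks idx 1 -> match: F0=1 F1=2 F2=1; commitIndex=1
Op 8: append 2 -> log_len=4
Op 9: F1 acks idx 4 -> match: F0=1 F1=4 F2=1; commitIndex=1
Op 10: append 1 -> log_len=5
Op 11: append 3 -> log_len=8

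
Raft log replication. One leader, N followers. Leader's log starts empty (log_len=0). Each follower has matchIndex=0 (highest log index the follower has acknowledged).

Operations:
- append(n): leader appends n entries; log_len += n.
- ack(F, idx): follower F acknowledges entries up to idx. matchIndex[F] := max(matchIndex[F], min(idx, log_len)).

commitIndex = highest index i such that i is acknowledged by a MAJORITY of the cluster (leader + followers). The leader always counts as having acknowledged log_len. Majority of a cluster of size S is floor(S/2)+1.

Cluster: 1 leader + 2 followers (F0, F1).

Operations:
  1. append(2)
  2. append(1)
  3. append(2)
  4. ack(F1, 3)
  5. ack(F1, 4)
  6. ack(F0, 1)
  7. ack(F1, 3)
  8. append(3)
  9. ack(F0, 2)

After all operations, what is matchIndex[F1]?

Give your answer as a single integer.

Answer: 4

Derivation:
Op 1: append 2 -> log_len=2
Op 2: append 1 -> log_len=3
Op 3: append 2 -> log_len=5
Op 4: F1 acks idx 3 -> match: F0=0 F1=3; commitIndex=3
Op 5: F1 acks idx 4 -> match: F0=0 F1=4; commitIndex=4
Op 6: F0 acks idx 1 -> match: F0=1 F1=4; commitIndex=4
Op 7: F1 acks idx 3 -> match: F0=1 F1=4; commitIndex=4
Op 8: append 3 -> log_len=8
Op 9: F0 acks idx 2 -> match: F0=2 F1=4; commitIndex=4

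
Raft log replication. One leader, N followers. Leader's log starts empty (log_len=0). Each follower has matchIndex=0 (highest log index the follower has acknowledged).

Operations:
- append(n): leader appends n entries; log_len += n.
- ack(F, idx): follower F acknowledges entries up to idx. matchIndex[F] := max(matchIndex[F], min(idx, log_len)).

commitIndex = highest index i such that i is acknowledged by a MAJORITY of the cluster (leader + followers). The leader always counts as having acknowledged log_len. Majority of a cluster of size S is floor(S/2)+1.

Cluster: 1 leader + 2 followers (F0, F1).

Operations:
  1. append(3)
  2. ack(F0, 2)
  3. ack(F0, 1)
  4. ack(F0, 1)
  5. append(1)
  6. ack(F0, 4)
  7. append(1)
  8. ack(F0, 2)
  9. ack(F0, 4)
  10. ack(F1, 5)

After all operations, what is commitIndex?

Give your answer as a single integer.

Answer: 5

Derivation:
Op 1: append 3 -> log_len=3
Op 2: F0 acks idx 2 -> match: F0=2 F1=0; commitIndex=2
Op 3: F0 acks idx 1 -> match: F0=2 F1=0; commitIndex=2
Op 4: F0 acks idx 1 -> match: F0=2 F1=0; commitIndex=2
Op 5: append 1 -> log_len=4
Op 6: F0 acks idx 4 -> match: F0=4 F1=0; commitIndex=4
Op 7: append 1 -> log_len=5
Op 8: F0 acks idx 2 -> match: F0=4 F1=0; commitIndex=4
Op 9: F0 acks idx 4 -> match: F0=4 F1=0; commitIndex=4
Op 10: F1 acks idx 5 -> match: F0=4 F1=5; commitIndex=5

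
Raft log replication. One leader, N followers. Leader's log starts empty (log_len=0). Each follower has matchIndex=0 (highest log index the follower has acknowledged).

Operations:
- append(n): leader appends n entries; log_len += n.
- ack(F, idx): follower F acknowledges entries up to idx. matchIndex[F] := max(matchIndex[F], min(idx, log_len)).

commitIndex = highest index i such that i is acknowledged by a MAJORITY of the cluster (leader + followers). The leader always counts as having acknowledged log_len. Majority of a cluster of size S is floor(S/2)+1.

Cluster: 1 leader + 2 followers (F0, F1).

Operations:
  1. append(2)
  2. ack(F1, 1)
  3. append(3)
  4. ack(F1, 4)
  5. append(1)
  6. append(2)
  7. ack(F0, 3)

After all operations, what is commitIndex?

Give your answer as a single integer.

Answer: 4

Derivation:
Op 1: append 2 -> log_len=2
Op 2: F1 acks idx 1 -> match: F0=0 F1=1; commitIndex=1
Op 3: append 3 -> log_len=5
Op 4: F1 acks idx 4 -> match: F0=0 F1=4; commitIndex=4
Op 5: append 1 -> log_len=6
Op 6: append 2 -> log_len=8
Op 7: F0 acks idx 3 -> match: F0=3 F1=4; commitIndex=4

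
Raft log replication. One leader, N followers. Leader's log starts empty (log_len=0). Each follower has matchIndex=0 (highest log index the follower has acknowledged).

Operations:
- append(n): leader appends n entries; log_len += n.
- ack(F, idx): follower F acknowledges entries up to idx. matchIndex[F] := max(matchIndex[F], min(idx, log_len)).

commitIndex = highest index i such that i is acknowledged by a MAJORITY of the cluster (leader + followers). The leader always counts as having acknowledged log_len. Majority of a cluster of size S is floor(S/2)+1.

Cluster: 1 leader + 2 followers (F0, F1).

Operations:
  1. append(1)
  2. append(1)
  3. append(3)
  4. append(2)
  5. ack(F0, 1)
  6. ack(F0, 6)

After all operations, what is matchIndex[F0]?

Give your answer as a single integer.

Op 1: append 1 -> log_len=1
Op 2: append 1 -> log_len=2
Op 3: append 3 -> log_len=5
Op 4: append 2 -> log_len=7
Op 5: F0 acks idx 1 -> match: F0=1 F1=0; commitIndex=1
Op 6: F0 acks idx 6 -> match: F0=6 F1=0; commitIndex=6

Answer: 6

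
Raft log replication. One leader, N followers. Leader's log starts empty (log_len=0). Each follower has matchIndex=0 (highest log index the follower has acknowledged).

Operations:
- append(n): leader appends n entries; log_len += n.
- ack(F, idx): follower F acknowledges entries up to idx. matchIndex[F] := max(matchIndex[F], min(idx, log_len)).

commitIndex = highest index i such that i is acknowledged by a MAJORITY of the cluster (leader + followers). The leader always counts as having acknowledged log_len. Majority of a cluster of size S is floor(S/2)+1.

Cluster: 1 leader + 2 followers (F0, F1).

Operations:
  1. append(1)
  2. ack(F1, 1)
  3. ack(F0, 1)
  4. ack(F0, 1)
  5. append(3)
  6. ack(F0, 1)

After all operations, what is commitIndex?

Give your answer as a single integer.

Answer: 1

Derivation:
Op 1: append 1 -> log_len=1
Op 2: F1 acks idx 1 -> match: F0=0 F1=1; commitIndex=1
Op 3: F0 acks idx 1 -> match: F0=1 F1=1; commitIndex=1
Op 4: F0 acks idx 1 -> match: F0=1 F1=1; commitIndex=1
Op 5: append 3 -> log_len=4
Op 6: F0 acks idx 1 -> match: F0=1 F1=1; commitIndex=1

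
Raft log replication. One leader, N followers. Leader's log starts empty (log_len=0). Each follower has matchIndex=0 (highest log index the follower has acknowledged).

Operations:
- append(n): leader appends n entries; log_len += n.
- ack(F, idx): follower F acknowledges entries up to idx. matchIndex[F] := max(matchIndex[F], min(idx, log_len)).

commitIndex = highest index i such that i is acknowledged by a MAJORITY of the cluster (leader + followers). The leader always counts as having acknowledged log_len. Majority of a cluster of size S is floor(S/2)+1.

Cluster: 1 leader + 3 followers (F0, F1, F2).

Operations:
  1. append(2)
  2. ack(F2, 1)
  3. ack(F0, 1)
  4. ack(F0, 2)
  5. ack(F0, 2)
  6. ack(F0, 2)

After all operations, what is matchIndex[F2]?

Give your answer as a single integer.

Answer: 1

Derivation:
Op 1: append 2 -> log_len=2
Op 2: F2 acks idx 1 -> match: F0=0 F1=0 F2=1; commitIndex=0
Op 3: F0 acks idx 1 -> match: F0=1 F1=0 F2=1; commitIndex=1
Op 4: F0 acks idx 2 -> match: F0=2 F1=0 F2=1; commitIndex=1
Op 5: F0 acks idx 2 -> match: F0=2 F1=0 F2=1; commitIndex=1
Op 6: F0 acks idx 2 -> match: F0=2 F1=0 F2=1; commitIndex=1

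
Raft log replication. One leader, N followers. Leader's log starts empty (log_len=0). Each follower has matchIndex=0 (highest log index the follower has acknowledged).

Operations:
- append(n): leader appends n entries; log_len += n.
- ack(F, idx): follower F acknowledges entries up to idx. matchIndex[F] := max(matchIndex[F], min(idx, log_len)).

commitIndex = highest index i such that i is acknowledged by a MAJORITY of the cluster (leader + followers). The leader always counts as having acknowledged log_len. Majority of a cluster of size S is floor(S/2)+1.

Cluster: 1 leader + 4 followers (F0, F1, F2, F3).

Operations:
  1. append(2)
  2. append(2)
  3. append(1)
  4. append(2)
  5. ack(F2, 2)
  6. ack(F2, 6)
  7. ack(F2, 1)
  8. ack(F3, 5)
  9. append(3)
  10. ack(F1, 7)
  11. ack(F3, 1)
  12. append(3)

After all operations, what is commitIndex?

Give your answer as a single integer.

Op 1: append 2 -> log_len=2
Op 2: append 2 -> log_len=4
Op 3: append 1 -> log_len=5
Op 4: append 2 -> log_len=7
Op 5: F2 acks idx 2 -> match: F0=0 F1=0 F2=2 F3=0; commitIndex=0
Op 6: F2 acks idx 6 -> match: F0=0 F1=0 F2=6 F3=0; commitIndex=0
Op 7: F2 acks idx 1 -> match: F0=0 F1=0 F2=6 F3=0; commitIndex=0
Op 8: F3 acks idx 5 -> match: F0=0 F1=0 F2=6 F3=5; commitIndex=5
Op 9: append 3 -> log_len=10
Op 10: F1 acks idx 7 -> match: F0=0 F1=7 F2=6 F3=5; commitIndex=6
Op 11: F3 acks idx 1 -> match: F0=0 F1=7 F2=6 F3=5; commitIndex=6
Op 12: append 3 -> log_len=13

Answer: 6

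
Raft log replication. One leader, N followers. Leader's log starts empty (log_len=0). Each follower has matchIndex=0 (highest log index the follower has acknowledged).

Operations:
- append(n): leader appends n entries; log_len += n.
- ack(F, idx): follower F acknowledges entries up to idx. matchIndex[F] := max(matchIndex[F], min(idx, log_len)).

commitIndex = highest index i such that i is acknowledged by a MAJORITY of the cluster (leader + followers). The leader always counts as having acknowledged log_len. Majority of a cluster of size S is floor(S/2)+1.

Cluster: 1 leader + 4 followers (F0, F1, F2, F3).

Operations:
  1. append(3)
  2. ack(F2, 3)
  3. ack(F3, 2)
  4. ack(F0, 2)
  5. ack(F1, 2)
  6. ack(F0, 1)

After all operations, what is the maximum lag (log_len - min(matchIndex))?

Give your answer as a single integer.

Answer: 1

Derivation:
Op 1: append 3 -> log_len=3
Op 2: F2 acks idx 3 -> match: F0=0 F1=0 F2=3 F3=0; commitIndex=0
Op 3: F3 acks idx 2 -> match: F0=0 F1=0 F2=3 F3=2; commitIndex=2
Op 4: F0 acks idx 2 -> match: F0=2 F1=0 F2=3 F3=2; commitIndex=2
Op 5: F1 acks idx 2 -> match: F0=2 F1=2 F2=3 F3=2; commitIndex=2
Op 6: F0 acks idx 1 -> match: F0=2 F1=2 F2=3 F3=2; commitIndex=2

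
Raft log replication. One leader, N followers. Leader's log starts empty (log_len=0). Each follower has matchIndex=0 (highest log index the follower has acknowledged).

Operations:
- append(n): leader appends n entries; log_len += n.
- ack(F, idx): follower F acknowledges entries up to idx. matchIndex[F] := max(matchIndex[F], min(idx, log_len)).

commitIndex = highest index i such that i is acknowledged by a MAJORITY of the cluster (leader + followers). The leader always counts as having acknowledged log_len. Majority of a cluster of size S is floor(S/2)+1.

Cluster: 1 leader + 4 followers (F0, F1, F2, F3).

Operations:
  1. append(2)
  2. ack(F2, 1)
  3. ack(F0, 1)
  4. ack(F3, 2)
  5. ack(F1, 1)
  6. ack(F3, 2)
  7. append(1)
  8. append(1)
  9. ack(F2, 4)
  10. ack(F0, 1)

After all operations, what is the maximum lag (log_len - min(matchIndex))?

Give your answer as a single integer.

Answer: 3

Derivation:
Op 1: append 2 -> log_len=2
Op 2: F2 acks idx 1 -> match: F0=0 F1=0 F2=1 F3=0; commitIndex=0
Op 3: F0 acks idx 1 -> match: F0=1 F1=0 F2=1 F3=0; commitIndex=1
Op 4: F3 acks idx 2 -> match: F0=1 F1=0 F2=1 F3=2; commitIndex=1
Op 5: F1 acks idx 1 -> match: F0=1 F1=1 F2=1 F3=2; commitIndex=1
Op 6: F3 acks idx 2 -> match: F0=1 F1=1 F2=1 F3=2; commitIndex=1
Op 7: append 1 -> log_len=3
Op 8: append 1 -> log_len=4
Op 9: F2 acks idx 4 -> match: F0=1 F1=1 F2=4 F3=2; commitIndex=2
Op 10: F0 acks idx 1 -> match: F0=1 F1=1 F2=4 F3=2; commitIndex=2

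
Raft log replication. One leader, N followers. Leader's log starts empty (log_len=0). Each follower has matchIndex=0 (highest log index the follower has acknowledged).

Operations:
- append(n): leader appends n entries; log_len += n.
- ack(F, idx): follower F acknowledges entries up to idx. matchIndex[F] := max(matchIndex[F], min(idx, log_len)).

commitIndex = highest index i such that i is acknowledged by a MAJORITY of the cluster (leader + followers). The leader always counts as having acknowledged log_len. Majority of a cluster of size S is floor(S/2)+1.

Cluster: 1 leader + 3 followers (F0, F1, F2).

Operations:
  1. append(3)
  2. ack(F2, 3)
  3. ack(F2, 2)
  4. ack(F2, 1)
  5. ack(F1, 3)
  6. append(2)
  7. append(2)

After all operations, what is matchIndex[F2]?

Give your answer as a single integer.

Op 1: append 3 -> log_len=3
Op 2: F2 acks idx 3 -> match: F0=0 F1=0 F2=3; commitIndex=0
Op 3: F2 acks idx 2 -> match: F0=0 F1=0 F2=3; commitIndex=0
Op 4: F2 acks idx 1 -> match: F0=0 F1=0 F2=3; commitIndex=0
Op 5: F1 acks idx 3 -> match: F0=0 F1=3 F2=3; commitIndex=3
Op 6: append 2 -> log_len=5
Op 7: append 2 -> log_len=7

Answer: 3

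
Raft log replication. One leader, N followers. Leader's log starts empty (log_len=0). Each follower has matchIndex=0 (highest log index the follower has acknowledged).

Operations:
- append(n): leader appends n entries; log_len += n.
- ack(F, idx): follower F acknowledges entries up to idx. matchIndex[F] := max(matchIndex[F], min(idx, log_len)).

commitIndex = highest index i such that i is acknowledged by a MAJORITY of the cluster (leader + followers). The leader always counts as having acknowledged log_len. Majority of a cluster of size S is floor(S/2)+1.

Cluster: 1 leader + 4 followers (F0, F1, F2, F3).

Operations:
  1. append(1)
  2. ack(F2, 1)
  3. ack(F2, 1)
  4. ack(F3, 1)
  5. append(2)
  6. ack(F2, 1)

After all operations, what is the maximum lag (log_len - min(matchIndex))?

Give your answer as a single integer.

Op 1: append 1 -> log_len=1
Op 2: F2 acks idx 1 -> match: F0=0 F1=0 F2=1 F3=0; commitIndex=0
Op 3: F2 acks idx 1 -> match: F0=0 F1=0 F2=1 F3=0; commitIndex=0
Op 4: F3 acks idx 1 -> match: F0=0 F1=0 F2=1 F3=1; commitIndex=1
Op 5: append 2 -> log_len=3
Op 6: F2 acks idx 1 -> match: F0=0 F1=0 F2=1 F3=1; commitIndex=1

Answer: 3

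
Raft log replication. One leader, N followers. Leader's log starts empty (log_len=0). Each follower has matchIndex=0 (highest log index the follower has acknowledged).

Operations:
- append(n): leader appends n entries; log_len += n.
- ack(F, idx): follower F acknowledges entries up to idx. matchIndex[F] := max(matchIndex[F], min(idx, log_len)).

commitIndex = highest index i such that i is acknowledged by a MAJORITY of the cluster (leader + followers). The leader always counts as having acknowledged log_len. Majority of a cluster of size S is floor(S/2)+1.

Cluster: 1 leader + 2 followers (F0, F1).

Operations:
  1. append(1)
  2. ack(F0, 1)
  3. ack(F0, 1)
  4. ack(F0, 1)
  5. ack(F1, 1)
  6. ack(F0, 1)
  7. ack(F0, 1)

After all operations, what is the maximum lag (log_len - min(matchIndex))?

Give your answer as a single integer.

Answer: 0

Derivation:
Op 1: append 1 -> log_len=1
Op 2: F0 acks idx 1 -> match: F0=1 F1=0; commitIndex=1
Op 3: F0 acks idx 1 -> match: F0=1 F1=0; commitIndex=1
Op 4: F0 acks idx 1 -> match: F0=1 F1=0; commitIndex=1
Op 5: F1 acks idx 1 -> match: F0=1 F1=1; commitIndex=1
Op 6: F0 acks idx 1 -> match: F0=1 F1=1; commitIndex=1
Op 7: F0 acks idx 1 -> match: F0=1 F1=1; commitIndex=1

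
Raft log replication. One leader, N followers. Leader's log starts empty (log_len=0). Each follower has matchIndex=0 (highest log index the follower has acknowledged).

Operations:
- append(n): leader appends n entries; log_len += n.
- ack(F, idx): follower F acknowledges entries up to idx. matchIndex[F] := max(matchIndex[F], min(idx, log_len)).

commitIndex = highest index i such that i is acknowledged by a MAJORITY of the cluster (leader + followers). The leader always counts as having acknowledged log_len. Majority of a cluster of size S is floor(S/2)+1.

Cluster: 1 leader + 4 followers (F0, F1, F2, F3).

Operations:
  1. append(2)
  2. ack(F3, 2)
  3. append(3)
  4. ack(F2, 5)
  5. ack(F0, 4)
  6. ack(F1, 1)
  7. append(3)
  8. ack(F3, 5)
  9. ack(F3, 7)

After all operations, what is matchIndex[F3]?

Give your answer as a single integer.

Op 1: append 2 -> log_len=2
Op 2: F3 acks idx 2 -> match: F0=0 F1=0 F2=0 F3=2; commitIndex=0
Op 3: append 3 -> log_len=5
Op 4: F2 acks idx 5 -> match: F0=0 F1=0 F2=5 F3=2; commitIndex=2
Op 5: F0 acks idx 4 -> match: F0=4 F1=0 F2=5 F3=2; commitIndex=4
Op 6: F1 acks idx 1 -> match: F0=4 F1=1 F2=5 F3=2; commitIndex=4
Op 7: append 3 -> log_len=8
Op 8: F3 acks idx 5 -> match: F0=4 F1=1 F2=5 F3=5; commitIndex=5
Op 9: F3 acks idx 7 -> match: F0=4 F1=1 F2=5 F3=7; commitIndex=5

Answer: 7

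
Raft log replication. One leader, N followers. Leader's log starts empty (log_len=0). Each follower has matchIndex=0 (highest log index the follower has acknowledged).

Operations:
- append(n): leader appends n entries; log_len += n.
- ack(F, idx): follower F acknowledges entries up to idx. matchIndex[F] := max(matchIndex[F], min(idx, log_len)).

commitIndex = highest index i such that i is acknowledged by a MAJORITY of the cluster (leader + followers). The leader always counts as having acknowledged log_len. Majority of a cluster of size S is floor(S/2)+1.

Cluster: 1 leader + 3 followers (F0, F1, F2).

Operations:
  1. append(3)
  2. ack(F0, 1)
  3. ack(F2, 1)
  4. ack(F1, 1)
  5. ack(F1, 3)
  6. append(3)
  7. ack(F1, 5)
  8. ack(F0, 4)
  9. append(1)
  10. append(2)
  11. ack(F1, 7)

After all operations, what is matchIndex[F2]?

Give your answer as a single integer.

Op 1: append 3 -> log_len=3
Op 2: F0 acks idx 1 -> match: F0=1 F1=0 F2=0; commitIndex=0
Op 3: F2 acks idx 1 -> match: F0=1 F1=0 F2=1; commitIndex=1
Op 4: F1 acks idx 1 -> match: F0=1 F1=1 F2=1; commitIndex=1
Op 5: F1 acks idx 3 -> match: F0=1 F1=3 F2=1; commitIndex=1
Op 6: append 3 -> log_len=6
Op 7: F1 acks idx 5 -> match: F0=1 F1=5 F2=1; commitIndex=1
Op 8: F0 acks idx 4 -> match: F0=4 F1=5 F2=1; commitIndex=4
Op 9: append 1 -> log_len=7
Op 10: append 2 -> log_len=9
Op 11: F1 acks idx 7 -> match: F0=4 F1=7 F2=1; commitIndex=4

Answer: 1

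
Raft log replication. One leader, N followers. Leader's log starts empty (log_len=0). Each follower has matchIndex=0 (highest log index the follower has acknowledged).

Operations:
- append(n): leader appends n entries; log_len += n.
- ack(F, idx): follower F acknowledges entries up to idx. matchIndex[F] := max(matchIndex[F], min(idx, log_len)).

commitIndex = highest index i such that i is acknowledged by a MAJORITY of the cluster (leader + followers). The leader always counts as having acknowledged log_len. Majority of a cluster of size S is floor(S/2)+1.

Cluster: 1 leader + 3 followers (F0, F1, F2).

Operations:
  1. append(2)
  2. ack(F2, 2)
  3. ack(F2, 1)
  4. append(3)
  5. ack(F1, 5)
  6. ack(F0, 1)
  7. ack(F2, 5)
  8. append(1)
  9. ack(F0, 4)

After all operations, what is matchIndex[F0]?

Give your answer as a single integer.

Answer: 4

Derivation:
Op 1: append 2 -> log_len=2
Op 2: F2 acks idx 2 -> match: F0=0 F1=0 F2=2; commitIndex=0
Op 3: F2 acks idx 1 -> match: F0=0 F1=0 F2=2; commitIndex=0
Op 4: append 3 -> log_len=5
Op 5: F1 acks idx 5 -> match: F0=0 F1=5 F2=2; commitIndex=2
Op 6: F0 acks idx 1 -> match: F0=1 F1=5 F2=2; commitIndex=2
Op 7: F2 acks idx 5 -> match: F0=1 F1=5 F2=5; commitIndex=5
Op 8: append 1 -> log_len=6
Op 9: F0 acks idx 4 -> match: F0=4 F1=5 F2=5; commitIndex=5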